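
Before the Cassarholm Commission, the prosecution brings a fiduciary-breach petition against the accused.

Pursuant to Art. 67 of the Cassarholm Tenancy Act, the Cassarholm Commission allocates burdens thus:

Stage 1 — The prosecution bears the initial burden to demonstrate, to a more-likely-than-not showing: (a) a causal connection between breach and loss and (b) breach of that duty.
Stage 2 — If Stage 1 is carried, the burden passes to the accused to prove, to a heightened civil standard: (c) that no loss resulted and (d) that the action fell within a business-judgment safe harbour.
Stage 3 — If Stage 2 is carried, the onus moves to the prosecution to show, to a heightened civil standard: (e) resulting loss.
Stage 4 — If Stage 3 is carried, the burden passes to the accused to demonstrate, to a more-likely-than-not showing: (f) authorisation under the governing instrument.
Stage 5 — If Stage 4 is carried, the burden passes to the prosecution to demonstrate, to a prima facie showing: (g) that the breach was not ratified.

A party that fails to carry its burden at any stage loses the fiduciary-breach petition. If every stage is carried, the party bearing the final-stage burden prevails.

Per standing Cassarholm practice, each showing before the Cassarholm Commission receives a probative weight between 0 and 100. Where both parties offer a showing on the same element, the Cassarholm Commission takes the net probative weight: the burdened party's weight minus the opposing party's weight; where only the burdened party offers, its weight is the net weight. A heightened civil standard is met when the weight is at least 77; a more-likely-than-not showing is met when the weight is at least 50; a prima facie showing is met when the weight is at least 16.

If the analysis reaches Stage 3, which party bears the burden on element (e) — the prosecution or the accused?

prosecution

Stage 3's rule assigns the burden to the prosecution (to a heightened civil standard).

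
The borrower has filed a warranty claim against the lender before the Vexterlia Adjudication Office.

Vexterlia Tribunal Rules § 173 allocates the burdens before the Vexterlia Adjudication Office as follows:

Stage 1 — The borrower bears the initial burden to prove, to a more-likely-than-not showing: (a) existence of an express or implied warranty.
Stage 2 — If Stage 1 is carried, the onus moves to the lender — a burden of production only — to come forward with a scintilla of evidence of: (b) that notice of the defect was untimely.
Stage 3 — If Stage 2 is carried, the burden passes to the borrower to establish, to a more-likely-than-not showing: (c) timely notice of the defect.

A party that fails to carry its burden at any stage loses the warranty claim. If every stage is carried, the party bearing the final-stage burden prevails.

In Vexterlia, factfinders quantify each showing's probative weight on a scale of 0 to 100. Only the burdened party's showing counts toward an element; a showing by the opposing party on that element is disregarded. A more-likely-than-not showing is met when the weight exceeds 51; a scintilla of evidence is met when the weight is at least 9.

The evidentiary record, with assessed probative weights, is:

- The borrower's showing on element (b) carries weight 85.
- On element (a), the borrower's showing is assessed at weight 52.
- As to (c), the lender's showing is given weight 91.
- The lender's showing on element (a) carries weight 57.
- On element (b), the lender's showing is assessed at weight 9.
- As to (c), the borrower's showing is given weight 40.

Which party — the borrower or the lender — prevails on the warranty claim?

lender

At Stage 1 the borrower must meet a more-likely-than-not showing (weight exceeds 51): on (a) the weight is 52 (the lender's 57 is given no effect), which does exceed 51, so (a) meets the standard.
  Stage 1 carried; the burden shifts to the lender.
At Stage 2 the lender must meet a scintilla of evidence (weight is at least 9): on (b) the weight is 9 (the borrower's 85 is given no effect), which does reach 9, so (b) meets the standard.
  All elements met. The burden passes to the borrower.
At Stage 3 the borrower must meet a more-likely-than-not showing (weight exceeds 51): on (c) the weight is 40 (the lender's 91 is given no effect), ≤ 51, so (c) does not meet the standard.
  Stage 3 not carried; the borrower fails its burden.
So the lender prevails.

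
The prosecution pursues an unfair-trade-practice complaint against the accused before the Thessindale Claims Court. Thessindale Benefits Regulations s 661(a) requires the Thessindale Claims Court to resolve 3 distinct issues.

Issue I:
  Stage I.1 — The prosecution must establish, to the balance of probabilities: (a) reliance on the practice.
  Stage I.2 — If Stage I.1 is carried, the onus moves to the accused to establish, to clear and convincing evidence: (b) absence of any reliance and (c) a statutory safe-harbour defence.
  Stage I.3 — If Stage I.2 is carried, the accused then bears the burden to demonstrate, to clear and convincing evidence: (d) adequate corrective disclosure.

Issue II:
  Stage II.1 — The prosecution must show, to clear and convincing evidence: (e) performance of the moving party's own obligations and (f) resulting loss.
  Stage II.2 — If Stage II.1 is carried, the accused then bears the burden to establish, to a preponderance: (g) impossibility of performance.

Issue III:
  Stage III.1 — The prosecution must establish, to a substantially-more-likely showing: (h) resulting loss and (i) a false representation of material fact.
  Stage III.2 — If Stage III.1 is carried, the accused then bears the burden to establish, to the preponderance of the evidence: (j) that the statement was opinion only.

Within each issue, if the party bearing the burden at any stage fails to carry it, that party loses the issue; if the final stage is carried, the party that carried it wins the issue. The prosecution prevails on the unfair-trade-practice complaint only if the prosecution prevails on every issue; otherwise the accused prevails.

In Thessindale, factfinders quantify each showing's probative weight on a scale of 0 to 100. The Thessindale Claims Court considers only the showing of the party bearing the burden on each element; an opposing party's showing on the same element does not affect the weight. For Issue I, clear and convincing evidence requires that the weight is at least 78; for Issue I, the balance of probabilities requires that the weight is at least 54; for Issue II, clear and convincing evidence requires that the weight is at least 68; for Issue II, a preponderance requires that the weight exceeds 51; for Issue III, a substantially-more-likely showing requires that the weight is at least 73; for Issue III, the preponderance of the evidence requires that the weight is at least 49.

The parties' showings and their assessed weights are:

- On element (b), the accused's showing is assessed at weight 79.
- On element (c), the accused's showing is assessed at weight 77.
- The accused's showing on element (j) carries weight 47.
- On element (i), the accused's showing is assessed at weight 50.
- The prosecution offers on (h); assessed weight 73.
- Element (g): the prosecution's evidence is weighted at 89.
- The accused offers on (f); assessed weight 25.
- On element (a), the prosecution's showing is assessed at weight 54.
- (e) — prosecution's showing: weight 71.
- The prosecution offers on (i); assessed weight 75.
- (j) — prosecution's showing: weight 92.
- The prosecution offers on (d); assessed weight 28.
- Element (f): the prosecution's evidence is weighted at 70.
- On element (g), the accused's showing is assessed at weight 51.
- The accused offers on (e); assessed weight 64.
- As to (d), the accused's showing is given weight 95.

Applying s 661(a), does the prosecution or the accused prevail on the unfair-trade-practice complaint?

prosecution

— Issue I —
At Stage I.1 the prosecution must meet the balance of probabilities (weight is at least 54): on (a) the weight is 54, which does reach 54, so (a) meets the standard.
  Stage I.1 carried; the burden shifts to the accused.
At Stage I.2 the accused must meet clear and convincing evidence (weight is at least 78): on (b) the weight is 79, which does reach 78, so (b) meets the standard; on (c) the weight is 77, which does not reach 78, so (c) does not meet the standard.
  The accused does not carry Stage I.2.
The analysis ends at Stage I.2; the prosecution prevails on this issue.
— Issue II —
At Stage II.1 the prosecution must meet clear and convincing evidence (weight is at least 68): on (e) the weight is 71 (the accused's 64 is given no effect), ≥ 68, so (e) meets the standard; on (f) the weight is 70 (the accused's 25 is given no effect), which does reach 68, so (f) meets the standard.
  Stage II.1 carried; the burden shifts to the accused.
At Stage II.2 the accused must meet a preponderance (weight exceeds 51): on (g) the weight is 51 (the prosecution's 89 is given no effect), which does not exceed 51, so (g) does not meet the standard.
  Not every element is met, so the accused fails to carry Stage II.2.
So the prosecution prevails on this issue.
— Issue III —
Stage III.1 — burden on prosecution; standard: a substantially-more-likely showing (weight is at least 73).
    (h): 73 ≥ 73 [met]
    (i): 75 (accused's 50 disregarded) ≥ 73 [met]
  Stage III.1 is satisfied; the onus moves to the accused.
Stage III.2 — burden on accused; standard: the preponderance of the evidence (weight is at least 49).
    (j): 47 (prosecution's 92 disregarded) < 49 [not met]
  Stage III.2 not carried; the accused fails its burden.
So the prosecution prevails on this issue.
Per-issue: Issue I → prosecution; Issue II → prosecution; Issue III → prosecution. The prosecution must prevail on every issue; overall, the prosecution prevails.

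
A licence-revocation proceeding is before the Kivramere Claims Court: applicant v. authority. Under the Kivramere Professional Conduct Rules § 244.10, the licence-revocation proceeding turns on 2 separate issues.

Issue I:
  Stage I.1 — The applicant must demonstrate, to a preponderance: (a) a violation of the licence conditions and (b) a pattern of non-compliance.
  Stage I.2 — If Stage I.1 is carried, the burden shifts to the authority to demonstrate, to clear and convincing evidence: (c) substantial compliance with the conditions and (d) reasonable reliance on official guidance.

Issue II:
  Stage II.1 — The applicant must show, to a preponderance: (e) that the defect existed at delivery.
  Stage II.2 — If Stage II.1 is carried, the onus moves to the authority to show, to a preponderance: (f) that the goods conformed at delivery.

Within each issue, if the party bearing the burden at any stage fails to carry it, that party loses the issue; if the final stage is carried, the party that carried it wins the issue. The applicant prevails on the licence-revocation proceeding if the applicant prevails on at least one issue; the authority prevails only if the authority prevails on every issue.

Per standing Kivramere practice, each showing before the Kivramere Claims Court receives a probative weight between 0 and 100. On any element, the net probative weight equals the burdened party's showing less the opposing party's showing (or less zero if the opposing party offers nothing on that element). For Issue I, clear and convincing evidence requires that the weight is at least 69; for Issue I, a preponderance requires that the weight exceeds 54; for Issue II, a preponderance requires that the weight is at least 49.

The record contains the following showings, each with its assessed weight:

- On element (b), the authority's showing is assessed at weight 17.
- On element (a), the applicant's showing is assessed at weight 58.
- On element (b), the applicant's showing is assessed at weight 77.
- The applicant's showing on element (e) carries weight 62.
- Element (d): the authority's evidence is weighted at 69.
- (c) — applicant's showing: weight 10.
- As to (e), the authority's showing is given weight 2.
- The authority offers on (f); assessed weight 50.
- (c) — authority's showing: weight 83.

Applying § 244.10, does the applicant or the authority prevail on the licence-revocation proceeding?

— Issue I —
Stage I.1 (applicant, a preponderance, weight exceeds 54): (a) 58 > 54 — meets; (b) net 77−17=60 > 54 — meets.
  Stage I.1 carried; the burden shifts to the authority.
Stage I.2 (authority, clear and convincing evidence, weight is at least 69): (c) net 83−10=73 ≥ 69 — meets; (d) 69 ≥ 69 — meets.
  All elements met at the final stage.
With every stage satisfied, the authority prevails on this issue.
— Issue II —
At Stage II.1 the applicant must meet a preponderance (weight is at least 49): on (e) the weight is 62 less the opposing 2 gives net 60, which does reach 49, so (e) meets the standard.
  All elements met. The burden passes to the authority.
At Stage II.2 the authority must meet a preponderance (weight is at least 49): on (f) the weight is 50, ≥ 49, so (f) meets the standard.
  All elements met at the final stage.
With every stage satisfied, the authority prevails on this issue.
Per-issue: Issue I → authority; Issue II → authority. The applicant must prevail on at least one issue; overall, the authority prevails.

authority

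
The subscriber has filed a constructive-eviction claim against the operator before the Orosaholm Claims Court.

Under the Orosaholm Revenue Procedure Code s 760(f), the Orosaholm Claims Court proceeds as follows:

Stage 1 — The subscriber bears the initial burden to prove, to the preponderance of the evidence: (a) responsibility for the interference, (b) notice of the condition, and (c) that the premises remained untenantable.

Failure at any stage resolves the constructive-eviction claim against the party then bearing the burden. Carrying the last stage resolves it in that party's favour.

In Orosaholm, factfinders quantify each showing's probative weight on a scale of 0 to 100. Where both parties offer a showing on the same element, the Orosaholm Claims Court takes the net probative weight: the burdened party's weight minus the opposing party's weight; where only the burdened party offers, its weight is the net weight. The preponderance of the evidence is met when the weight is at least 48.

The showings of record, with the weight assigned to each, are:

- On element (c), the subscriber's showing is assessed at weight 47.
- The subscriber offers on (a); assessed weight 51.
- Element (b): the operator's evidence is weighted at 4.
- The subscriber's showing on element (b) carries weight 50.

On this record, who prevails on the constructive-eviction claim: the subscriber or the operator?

At Stage 1 the subscriber must meet the preponderance of the evidence (weight is at least 48): on (a) the weight is 51, ≥ 48, so (a) meets the standard; on (b) the weight is 50 less the opposing 4 gives net 46, < 48, so (b) does not meet the standard; on (c) the weight is 47, which does not reach 48, so (c) does not meet the standard.
  The subscriber does not carry Stage 1.
The analysis ends at Stage 1; the operator prevails.

operator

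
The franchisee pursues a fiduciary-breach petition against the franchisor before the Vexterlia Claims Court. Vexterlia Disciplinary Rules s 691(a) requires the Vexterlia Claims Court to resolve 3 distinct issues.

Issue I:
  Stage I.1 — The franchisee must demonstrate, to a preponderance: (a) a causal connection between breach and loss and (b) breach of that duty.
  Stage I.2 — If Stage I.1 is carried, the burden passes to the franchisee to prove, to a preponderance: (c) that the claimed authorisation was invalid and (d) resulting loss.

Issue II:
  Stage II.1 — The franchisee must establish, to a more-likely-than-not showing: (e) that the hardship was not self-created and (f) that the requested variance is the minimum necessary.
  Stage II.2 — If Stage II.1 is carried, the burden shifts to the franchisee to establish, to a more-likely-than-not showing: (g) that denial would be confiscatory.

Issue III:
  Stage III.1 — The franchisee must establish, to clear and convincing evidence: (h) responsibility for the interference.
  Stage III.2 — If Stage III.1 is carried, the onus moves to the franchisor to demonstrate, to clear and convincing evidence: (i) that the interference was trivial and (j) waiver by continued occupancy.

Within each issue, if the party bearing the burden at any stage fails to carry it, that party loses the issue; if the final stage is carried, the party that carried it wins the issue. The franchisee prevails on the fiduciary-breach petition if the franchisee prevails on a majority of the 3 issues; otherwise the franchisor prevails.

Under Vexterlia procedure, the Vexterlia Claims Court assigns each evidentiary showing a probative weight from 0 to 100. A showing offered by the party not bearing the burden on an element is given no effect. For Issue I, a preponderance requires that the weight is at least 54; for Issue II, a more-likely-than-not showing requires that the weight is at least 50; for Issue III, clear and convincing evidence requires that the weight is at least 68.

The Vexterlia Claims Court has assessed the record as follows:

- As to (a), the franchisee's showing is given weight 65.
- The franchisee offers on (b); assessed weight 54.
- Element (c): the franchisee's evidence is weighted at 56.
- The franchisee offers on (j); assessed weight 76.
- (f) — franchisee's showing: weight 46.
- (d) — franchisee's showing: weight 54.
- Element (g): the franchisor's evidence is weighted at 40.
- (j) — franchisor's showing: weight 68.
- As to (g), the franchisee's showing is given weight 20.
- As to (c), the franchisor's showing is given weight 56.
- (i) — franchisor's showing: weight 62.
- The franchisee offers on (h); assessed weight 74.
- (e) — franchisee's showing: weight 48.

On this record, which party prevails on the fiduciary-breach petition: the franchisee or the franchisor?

— Issue I —
Stage I.1 — burden on franchisee; standard: a preponderance (weight is at least 54).
    (a): 65 ≥ 54 [met]
    (b): 54 ≥ 54 [met]
  All elements met. The franchisee retains the burden for Stage I.2.
Stage I.2 — burden on franchisee; standard: a preponderance (weight is at least 54).
    (c): 56 (franchisor's 56 disregarded) ≥ 54 [met]
    (d): 54 ≥ 54 [met]
  All elements met at the final stage.
With every stage satisfied, the franchisee prevails on this issue.
— Issue II —
Stage II.1 (franchisee, a more-likely-than-not showing, weight is at least 50): (e) 48 < 50 — fails; (f) 46 < 50 — fails.
  Stage II.1 not carried; the franchisee fails its burden.
The franchisor prevails on this issue.
— Issue III —
At Stage III.1 the franchisee must meet clear and convincing evidence (weight is at least 68): on (h) the weight is 74, ≥ 68, so (h) meets the standard.
  All elements met. The burden passes to the franchisor.
At Stage III.2 the franchisor must meet clear and convincing evidence (weight is at least 68): on (i) the weight is 62, < 68, so (i) does not meet the standard; on (j) the weight is 68 (the franchisee's 76 is given no effect), which does reach 68, so (j) meets the standard.
  Stage III.2 not carried; the franchisor fails its burden.
The analysis ends at Stage III.2; the franchisee prevails on this issue.
Per-issue: Issue I → franchisee; Issue II → franchisor; Issue III → franchisee. The franchisee must prevail on a majority of issues; overall, the franchisee prevails.

franchisee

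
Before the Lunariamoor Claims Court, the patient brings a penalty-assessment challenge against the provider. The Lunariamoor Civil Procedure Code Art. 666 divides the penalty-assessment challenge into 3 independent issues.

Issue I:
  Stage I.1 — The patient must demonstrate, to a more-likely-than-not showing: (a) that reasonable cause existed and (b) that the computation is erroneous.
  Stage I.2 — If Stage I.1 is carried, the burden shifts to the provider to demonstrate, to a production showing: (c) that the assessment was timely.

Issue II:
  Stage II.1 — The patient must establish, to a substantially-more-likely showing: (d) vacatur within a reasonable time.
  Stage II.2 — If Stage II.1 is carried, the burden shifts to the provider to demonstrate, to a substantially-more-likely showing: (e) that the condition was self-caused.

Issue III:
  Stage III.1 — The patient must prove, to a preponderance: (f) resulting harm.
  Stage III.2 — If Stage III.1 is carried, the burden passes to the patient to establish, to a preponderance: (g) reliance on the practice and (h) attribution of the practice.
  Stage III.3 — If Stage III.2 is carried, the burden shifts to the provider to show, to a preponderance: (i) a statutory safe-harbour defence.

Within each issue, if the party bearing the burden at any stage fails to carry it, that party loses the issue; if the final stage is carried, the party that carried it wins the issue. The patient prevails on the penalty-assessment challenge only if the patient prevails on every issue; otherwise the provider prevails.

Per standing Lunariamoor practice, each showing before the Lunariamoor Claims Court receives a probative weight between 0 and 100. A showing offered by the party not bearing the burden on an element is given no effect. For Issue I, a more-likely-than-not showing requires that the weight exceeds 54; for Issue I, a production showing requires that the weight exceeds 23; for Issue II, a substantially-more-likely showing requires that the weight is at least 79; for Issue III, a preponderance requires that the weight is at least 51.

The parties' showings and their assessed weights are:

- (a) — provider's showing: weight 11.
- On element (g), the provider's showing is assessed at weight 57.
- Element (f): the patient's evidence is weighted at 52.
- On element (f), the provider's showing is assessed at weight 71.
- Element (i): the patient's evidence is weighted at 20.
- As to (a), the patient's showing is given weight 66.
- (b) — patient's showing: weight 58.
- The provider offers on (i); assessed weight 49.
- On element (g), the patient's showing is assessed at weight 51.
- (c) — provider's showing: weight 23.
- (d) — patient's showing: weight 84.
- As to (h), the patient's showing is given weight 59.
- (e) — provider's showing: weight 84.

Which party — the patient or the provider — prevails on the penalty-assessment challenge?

— Issue I —
Stage I.1 — burden on patient; standard: a more-likely-than-not showing (weight exceeds 54).
    (a): 66 (provider's 11 disregarded) > 54 [met]
    (b): 58 > 54 [met]
  Stage I.1 is satisfied; the onus moves to the provider.
Stage I.2 — burden on provider; standard: a production showing (weight exceeds 23).
    (c): 23 ≤ 23 [not met]
  Stage I.2 not carried; the provider fails its burden.
So the patient prevails on this issue.
— Issue II —
Stage II.1 — burden on patient; standard: a substantially-more-likely showing (weight is at least 79).
    (d): 84 ≥ 79 [met]
  Stage II.1 carried; the burden shifts to the provider.
Stage II.2 — burden on provider; standard: a substantially-more-likely showing (weight is at least 79).
    (e): 84 ≥ 79 [met]
  All elements met at the final stage.
Every stage carried; the provider prevails on this issue.
— Issue III —
Stage III.1 (patient, a preponderance, weight is at least 51): (f) 52 (provider's 71 disregarded) ≥ 51 — meets.
  Stage III.1 carried; the burden remains with the patient.
Stage III.2 (patient, a preponderance, weight is at least 51): (g) 51 (provider's 57 disregarded) ≥ 51 — meets; (h) 59 ≥ 51 — meets.
  All elements met. The burden passes to the provider.
Stage III.3 (provider, a preponderance, weight is at least 51): (i) 49 (patient's 20 disregarded) < 51 — fails.
  Not every element is met, so the provider fails to carry Stage III.3.
The patient prevails on this issue.
Per-issue: Issue I → patient; Issue II → provider; Issue III → patient. The patient must prevail on every issue; overall, the provider prevails.

provider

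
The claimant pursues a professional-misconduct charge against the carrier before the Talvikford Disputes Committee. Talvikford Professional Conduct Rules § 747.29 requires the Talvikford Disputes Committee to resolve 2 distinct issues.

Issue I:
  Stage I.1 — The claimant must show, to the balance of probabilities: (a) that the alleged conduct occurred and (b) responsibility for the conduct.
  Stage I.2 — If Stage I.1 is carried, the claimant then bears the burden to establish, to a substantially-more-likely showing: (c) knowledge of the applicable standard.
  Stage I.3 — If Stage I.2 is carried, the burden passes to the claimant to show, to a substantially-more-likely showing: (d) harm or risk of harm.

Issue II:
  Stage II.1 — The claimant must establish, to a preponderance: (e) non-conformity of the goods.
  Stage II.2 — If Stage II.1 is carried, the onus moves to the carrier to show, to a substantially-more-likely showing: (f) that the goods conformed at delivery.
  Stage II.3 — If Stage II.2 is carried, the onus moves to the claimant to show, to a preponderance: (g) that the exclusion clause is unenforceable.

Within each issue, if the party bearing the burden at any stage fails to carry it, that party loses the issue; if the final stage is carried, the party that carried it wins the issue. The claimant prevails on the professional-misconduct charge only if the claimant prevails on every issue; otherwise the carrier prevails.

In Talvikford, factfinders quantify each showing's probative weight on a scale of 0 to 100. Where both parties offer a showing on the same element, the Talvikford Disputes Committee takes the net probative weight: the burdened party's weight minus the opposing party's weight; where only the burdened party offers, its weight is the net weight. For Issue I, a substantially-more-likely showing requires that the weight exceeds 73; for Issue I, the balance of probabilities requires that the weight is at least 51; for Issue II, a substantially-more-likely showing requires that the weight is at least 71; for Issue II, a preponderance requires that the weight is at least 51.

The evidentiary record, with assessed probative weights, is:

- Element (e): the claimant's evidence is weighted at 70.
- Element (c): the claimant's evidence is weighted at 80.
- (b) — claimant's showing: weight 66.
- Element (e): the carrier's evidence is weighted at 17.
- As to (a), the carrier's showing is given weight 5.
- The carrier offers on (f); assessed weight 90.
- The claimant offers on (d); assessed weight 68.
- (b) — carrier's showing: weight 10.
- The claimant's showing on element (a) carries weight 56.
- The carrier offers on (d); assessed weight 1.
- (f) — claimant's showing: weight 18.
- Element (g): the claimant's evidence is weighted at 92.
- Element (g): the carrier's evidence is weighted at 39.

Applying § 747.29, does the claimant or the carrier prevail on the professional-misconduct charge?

— Issue I —
Stage I.1 — burden on claimant; standard: the balance of probabilities (weight is at least 51).
    (a): 56 − 5 = 51 ≥ 51 [met]
    (b): 66 − 10 = 56 ≥ 51 [met]
  Stage I.1 carried; the burden remains with the claimant.
Stage I.2 — burden on claimant; standard: a substantially-more-likely showing (weight exceeds 73).
    (c): 80 > 73 [met]
  All elements met. The claimant retains the burden for Stage I.3.
Stage I.3 — burden on claimant; standard: a substantially-more-likely showing (weight exceeds 73).
    (d): 68 − 1 = 67 ≤ 73 [not met]
  The claimant does not carry Stage I.3.
The carrier prevails on this issue.
— Issue II —
At Stage II.1 the claimant must meet a preponderance (weight is at least 51): on (e) the weight is 70 less the opposing 17 gives net 53, which does reach 51, so (e) meets the standard.
  Stage II.1 is satisfied; the onus moves to the carrier.
At Stage II.2 the carrier must meet a substantially-more-likely showing (weight is at least 71): on (f) the weight is 90 less the opposing 18 gives net 72, ≥ 71, so (f) meets the standard.
  The carrier carries Stage II.2; the claimant now bears the burden.
At Stage II.3 the claimant must meet a preponderance (weight is at least 51): on (g) the weight is 92 less the opposing 39 gives net 53, ≥ 51, so (g) meets the standard.
  Stage II.3 carried; the final stage is satisfied.
With every stage satisfied, the claimant prevails on this issue.
Per-issue: Issue I → carrier; Issue II → claimant. The claimant must prevail on every issue; overall, the carrier prevails.

carrier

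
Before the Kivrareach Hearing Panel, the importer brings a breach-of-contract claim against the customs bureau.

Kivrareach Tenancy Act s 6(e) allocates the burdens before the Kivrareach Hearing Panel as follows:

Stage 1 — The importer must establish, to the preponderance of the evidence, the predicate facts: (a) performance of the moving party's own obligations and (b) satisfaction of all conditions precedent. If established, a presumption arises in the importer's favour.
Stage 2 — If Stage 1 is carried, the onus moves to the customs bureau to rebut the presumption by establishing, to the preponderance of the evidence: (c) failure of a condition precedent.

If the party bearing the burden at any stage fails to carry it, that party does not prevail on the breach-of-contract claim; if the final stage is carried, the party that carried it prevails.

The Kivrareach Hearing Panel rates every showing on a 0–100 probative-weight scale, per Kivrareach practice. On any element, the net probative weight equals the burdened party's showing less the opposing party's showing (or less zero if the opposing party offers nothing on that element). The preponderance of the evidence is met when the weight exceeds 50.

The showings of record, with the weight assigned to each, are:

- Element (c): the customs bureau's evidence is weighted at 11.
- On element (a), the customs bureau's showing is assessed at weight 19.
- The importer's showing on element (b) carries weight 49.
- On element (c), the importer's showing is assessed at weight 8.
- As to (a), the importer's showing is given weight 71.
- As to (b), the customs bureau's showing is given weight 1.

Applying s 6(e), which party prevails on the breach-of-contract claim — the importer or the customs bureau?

At Stage 1 the importer must meet the preponderance of the evidence (weight exceeds 50): on (a) the weight is 71 less the opposing 19 gives net 52, which does exceed 50, so (a) meets the standard; on (b) the weight is 49 less the opposing 1 gives net 48, ≤ 50, so (b) does not meet the standard.
  The importer does not carry Stage 1.
The analysis ends at Stage 1; the customs bureau prevails.

customs bureau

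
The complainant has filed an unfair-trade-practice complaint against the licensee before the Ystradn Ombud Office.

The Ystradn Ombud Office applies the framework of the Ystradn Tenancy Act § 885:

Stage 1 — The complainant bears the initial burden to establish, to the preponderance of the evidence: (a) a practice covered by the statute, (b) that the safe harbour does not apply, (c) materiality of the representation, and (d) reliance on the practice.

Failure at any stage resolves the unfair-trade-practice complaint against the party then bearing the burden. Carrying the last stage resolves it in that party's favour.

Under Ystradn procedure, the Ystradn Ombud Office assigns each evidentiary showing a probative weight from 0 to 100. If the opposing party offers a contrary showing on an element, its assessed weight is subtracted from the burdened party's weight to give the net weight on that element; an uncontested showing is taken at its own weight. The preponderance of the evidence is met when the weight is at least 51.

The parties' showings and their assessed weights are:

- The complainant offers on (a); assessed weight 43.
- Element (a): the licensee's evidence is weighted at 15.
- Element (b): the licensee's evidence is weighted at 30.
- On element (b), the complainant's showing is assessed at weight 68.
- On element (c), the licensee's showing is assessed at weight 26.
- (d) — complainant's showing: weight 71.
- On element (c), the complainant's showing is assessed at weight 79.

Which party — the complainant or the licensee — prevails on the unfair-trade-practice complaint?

licensee

Stage 1 (complainant, the preponderance of the evidence, weight is at least 51): (a) net 43−15=28 < 51 — fails; (b) net 68−30=38 < 51 — fails; (c) net 79−26=53 ≥ 51 — meets; (d) 71 ≥ 51 — meets.
  Not every element is met, so the complainant fails to carry Stage 1.
So the licensee prevails.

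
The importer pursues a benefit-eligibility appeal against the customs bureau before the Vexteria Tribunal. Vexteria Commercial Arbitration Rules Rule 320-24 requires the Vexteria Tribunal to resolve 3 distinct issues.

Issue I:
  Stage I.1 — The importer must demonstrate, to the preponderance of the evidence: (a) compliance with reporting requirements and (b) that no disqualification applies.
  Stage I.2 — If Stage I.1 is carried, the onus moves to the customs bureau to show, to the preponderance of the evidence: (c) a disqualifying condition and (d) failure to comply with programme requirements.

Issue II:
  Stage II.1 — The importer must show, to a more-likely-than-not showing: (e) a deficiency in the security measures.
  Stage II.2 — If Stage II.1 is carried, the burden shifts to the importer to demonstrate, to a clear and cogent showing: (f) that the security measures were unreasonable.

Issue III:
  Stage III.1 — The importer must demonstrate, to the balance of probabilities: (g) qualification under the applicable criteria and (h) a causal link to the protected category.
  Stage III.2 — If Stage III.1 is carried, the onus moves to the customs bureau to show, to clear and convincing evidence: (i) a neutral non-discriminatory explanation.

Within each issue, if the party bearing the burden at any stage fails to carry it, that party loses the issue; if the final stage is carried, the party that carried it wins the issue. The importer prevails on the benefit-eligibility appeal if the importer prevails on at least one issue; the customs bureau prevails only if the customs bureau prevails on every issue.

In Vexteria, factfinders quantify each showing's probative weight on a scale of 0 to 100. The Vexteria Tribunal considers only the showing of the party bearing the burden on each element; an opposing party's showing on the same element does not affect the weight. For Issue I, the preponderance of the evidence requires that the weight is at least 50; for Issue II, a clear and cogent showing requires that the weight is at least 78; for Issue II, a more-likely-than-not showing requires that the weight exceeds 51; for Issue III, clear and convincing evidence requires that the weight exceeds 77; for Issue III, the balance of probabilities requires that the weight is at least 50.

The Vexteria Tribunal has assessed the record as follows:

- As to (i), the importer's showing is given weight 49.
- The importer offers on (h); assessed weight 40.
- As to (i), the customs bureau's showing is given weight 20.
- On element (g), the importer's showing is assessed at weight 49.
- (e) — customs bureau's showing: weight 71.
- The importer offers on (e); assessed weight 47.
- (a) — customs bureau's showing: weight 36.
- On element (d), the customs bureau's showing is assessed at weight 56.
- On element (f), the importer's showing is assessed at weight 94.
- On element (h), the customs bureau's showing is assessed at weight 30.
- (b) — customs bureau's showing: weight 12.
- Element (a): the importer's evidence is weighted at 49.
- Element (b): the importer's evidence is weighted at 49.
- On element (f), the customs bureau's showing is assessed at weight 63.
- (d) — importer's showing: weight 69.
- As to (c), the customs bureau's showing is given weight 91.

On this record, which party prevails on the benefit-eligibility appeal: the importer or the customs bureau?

— Issue I —
Stage I.1 (importer, the preponderance of the evidence, weight is at least 50): (a) 49 (customs bureau's 36 disregarded) < 50 — fails; (b) 49 (customs bureau's 12 disregarded) < 50 — fails.
  Not every element is met, so the importer fails to carry Stage I.1.
The customs bureau prevails on this issue.
— Issue II —
Stage II.1 — burden on importer; standard: a more-likely-than-not showing (weight exceeds 51).
    (e): 47 (customs bureau's 71 disregarded) ≤ 51 [not met]
  Stage II.1 not carried; the importer fails its burden.
So the customs bureau prevails on this issue.
— Issue III —
Stage III.1 (importer, the balance of probabilities, weight is at least 50): (g) 49 < 50 — fails; (h) 40 (customs bureau's 30 disregarded) < 50 — fails.
  Not every element is met, so the importer fails to carry Stage III.1.
The customs bureau prevails on this issue.
Per-issue: Issue I → customs bureau; Issue II → customs bureau; Issue III → customs bureau. The importer must prevail on at least one issue; overall, the customs bureau prevails.

customs bureau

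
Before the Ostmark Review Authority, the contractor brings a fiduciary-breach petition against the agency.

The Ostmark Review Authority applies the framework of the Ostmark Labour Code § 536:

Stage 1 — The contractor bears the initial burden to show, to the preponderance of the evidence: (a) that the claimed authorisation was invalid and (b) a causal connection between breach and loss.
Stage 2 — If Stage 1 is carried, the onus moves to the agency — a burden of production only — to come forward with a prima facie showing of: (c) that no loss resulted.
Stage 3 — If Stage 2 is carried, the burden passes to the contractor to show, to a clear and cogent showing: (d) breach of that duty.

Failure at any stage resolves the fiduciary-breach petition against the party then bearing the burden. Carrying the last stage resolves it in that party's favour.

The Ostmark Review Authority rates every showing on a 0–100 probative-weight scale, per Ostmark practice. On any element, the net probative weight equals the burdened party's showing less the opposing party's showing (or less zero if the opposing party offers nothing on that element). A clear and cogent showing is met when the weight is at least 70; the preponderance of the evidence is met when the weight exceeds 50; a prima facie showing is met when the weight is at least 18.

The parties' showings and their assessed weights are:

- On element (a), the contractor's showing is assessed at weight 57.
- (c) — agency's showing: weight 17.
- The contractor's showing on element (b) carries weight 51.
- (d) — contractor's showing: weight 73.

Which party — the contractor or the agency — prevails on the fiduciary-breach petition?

At Stage 1 the contractor must meet the preponderance of the evidence (weight exceeds 50): on (a) the weight is 57, which does exceed 50, so (a) meets the standard; on (b) the weight is 51, > 50, so (b) meets the standard.
  Stage 1 carried; the burden shifts to the agency.
At Stage 2 the agency must meet a prima facie showing (weight is at least 18): on (c) the weight is 17, which does not reach 18, so (c) does not meet the standard.
  The agency does not carry Stage 2.
So the contractor prevails.

contractor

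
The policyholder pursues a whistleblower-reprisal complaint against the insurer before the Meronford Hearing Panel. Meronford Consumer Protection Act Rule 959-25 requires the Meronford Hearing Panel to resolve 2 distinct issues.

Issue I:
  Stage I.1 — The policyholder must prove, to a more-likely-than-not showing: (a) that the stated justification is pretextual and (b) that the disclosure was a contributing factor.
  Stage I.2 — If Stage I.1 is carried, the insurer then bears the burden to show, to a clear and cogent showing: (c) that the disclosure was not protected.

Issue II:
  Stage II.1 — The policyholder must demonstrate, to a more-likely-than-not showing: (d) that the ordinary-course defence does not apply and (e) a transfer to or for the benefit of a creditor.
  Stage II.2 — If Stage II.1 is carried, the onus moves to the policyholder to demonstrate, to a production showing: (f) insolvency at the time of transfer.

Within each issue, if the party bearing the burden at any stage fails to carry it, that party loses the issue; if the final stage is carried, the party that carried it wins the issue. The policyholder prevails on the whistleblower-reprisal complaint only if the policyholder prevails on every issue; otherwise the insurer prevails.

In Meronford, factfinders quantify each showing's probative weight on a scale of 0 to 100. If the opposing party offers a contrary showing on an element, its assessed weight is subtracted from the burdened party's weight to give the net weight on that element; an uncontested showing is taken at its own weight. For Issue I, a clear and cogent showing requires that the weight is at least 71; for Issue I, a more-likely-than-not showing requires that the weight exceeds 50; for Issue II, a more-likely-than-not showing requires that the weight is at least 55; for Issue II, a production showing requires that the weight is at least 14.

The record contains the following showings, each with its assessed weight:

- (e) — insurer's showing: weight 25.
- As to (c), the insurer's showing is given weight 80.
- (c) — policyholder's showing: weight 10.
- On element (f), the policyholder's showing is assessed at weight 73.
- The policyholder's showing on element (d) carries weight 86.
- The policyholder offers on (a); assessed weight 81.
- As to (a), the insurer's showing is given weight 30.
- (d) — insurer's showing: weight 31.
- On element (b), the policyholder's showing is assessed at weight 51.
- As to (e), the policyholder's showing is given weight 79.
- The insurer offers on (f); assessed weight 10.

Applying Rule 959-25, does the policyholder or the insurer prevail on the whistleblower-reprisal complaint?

insurer

— Issue I —
Stage I.1 (policyholder, a more-likely-than-not showing, weight exceeds 50): (a) net 81−30=51 > 50 — meets; (b) 51 > 50 — meets.
  The policyholder carries Stage I.1; the insurer now bears the burden.
Stage I.2 (insurer, a clear and cogent showing, weight is at least 71): (c) net 80−10=70 < 71 — fails.
  Not every element is met, so the insurer fails to carry Stage I.2.
The policyholder prevails on this issue.
— Issue II —
Stage II.1 — burden on policyholder; standard: a more-likely-than-not showing (weight is at least 55).
    (d): 86 − 31 = 55 ≥ 55 [met]
    (e): 79 − 25 = 54 < 55 [not met]
  Not every element is met, so the policyholder fails to carry Stage II.1.
The analysis ends at Stage II.1; the insurer prevails on this issue.
Per-issue: Issue I → policyholder; Issue II → insurer. The policyholder must prevail on every issue; overall, the insurer prevails.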